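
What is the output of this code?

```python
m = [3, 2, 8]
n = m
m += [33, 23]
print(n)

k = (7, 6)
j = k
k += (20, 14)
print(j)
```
[3, 2, 8, 33, 23]
(7, 6)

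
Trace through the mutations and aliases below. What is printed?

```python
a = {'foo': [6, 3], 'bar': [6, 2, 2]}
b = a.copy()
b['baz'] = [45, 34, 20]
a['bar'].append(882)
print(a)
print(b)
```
{'foo': [6, 3], 'bar': [6, 2, 2, 882]}
{'foo': [6, 3], 'bar': [6, 2, 2, 882], 'baz': [45, 34, 20]}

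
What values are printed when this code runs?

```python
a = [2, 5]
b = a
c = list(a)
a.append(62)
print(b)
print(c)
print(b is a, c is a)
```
[2, 5, 62]
[2, 5]
True False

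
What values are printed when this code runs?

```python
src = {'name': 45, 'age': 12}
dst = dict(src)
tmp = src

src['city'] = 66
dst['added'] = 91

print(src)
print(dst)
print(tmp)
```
{'name': 45, 'age': 12, 'city': 66}
{'name': 45, 'age': 12, 'added': 91}
{'name': 45, 'age': 12, 'city': 66}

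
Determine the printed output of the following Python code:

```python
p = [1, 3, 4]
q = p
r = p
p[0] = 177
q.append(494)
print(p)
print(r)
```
[177, 3, 4, 494]
[177, 3, 4, 494]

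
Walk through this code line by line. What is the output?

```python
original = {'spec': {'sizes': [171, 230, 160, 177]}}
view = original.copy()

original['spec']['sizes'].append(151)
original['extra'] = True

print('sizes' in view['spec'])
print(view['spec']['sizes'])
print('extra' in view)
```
True
[171, 230, 160, 177, 151]
False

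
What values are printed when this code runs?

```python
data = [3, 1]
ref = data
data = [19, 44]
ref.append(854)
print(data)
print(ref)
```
[19, 44]
[3, 1, 854]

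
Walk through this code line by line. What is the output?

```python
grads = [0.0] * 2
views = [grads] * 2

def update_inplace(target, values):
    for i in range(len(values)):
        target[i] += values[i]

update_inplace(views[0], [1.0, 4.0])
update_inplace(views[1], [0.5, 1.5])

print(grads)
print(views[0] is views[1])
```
[1.5, 5.5]
True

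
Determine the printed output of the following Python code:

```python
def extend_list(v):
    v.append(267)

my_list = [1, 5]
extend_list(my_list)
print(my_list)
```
[1, 5, 267]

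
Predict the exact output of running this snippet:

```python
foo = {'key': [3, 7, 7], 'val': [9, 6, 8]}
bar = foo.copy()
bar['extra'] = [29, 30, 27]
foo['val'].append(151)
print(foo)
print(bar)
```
{'key': [3, 7, 7], 'val': [9, 6, 8, 151]}
{'key': [3, 7, 7], 'val': [9, 6, 8, 151], 'extra': [29, 30, 27]}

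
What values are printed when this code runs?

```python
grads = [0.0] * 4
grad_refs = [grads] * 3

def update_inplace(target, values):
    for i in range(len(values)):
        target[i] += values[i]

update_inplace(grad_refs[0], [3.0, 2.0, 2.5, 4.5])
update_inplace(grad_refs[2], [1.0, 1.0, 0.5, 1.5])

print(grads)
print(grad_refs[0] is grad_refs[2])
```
[4.0, 3.0, 3.0, 6.0]
True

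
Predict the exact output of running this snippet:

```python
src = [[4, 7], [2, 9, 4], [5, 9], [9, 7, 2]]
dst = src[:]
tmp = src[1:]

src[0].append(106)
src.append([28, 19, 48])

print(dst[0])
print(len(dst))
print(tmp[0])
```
[4, 7, 106]
4
[2, 9, 4]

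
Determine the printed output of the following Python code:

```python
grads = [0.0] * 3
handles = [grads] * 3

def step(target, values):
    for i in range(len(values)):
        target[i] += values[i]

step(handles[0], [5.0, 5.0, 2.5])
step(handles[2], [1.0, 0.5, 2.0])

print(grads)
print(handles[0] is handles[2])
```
[6.0, 5.5, 4.5]
True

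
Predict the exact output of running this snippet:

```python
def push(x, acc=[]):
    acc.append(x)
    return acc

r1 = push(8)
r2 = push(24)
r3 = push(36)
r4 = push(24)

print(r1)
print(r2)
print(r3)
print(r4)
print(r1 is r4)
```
[8, 24, 36, 24]
[8, 24, 36, 24]
[8, 24, 36, 24]
[8, 24, 36, 24]
True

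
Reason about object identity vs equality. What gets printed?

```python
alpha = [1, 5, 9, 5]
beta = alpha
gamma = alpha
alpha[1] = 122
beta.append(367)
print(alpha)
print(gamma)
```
[1, 122, 9, 5, 367]
[1, 122, 9, 5, 367]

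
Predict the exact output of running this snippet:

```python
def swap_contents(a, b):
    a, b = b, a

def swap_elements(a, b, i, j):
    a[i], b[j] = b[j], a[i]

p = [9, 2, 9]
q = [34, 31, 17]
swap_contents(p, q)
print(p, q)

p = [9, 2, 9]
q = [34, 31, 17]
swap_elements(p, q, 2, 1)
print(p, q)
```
[9, 2, 9] [34, 31, 17]
[9, 2, 31] [34, 9, 17]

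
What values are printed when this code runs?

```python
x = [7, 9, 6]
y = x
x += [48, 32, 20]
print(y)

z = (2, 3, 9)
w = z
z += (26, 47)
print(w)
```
[7, 9, 6, 48, 32, 20]
(2, 3, 9)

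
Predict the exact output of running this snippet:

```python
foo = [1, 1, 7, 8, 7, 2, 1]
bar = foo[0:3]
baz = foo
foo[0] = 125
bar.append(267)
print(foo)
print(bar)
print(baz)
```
[125, 1, 7, 8, 7, 2, 1]
[1, 1, 7, 267]
[125, 1, 7, 8, 7, 2, 1]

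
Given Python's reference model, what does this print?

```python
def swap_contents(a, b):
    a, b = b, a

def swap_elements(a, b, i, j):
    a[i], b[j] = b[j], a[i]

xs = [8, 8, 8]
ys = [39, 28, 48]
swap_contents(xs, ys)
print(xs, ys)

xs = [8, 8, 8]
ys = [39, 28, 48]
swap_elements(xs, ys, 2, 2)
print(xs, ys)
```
[8, 8, 8] [39, 28, 48]
[8, 8, 48] [39, 28, 8]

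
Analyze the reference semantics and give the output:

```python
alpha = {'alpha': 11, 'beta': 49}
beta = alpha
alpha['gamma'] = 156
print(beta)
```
{'alpha': 11, 'beta': 49, 'gamma': 156}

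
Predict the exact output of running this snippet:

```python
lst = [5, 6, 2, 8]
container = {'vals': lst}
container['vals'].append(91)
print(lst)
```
[5, 6, 2, 8, 91]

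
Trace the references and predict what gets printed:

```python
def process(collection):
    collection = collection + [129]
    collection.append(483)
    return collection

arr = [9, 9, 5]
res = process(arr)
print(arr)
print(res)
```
[9, 9, 5]
[9, 9, 5, 129, 483]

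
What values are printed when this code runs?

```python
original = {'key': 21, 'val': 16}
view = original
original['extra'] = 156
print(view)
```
{'key': 21, 'val': 16, 'extra': 156}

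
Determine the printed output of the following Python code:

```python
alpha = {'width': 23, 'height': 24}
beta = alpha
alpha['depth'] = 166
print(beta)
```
{'width': 23, 'height': 24, 'depth': 166}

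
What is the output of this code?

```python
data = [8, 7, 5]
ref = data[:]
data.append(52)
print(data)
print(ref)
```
[8, 7, 5, 52]
[8, 7, 5]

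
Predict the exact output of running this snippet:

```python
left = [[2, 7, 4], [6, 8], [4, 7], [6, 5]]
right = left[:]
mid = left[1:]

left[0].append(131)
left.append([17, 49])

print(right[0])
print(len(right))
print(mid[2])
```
[2, 7, 4, 131]
4
[6, 5]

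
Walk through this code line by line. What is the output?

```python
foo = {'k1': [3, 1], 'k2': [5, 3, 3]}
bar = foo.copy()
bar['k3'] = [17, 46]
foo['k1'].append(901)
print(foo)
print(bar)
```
{'k1': [3, 1, 901], 'k2': [5, 3, 3]}
{'k1': [3, 1, 901], 'k2': [5, 3, 3], 'k3': [17, 46]}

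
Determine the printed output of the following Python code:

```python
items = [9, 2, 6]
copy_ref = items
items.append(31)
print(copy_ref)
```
[9, 2, 6, 31]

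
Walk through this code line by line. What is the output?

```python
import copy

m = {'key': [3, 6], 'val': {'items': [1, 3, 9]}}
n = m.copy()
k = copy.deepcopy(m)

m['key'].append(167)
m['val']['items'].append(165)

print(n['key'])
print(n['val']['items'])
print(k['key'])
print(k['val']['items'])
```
[3, 6, 167]
[1, 3, 9, 165]
[3, 6]
[1, 3, 9]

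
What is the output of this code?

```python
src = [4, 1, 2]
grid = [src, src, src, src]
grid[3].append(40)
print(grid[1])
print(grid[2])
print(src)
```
[4, 1, 2, 40]
[4, 1, 2, 40]
[4, 1, 2, 40]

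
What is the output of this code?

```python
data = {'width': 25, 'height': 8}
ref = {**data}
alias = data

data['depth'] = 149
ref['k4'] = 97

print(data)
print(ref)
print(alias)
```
{'width': 25, 'height': 8, 'depth': 149}
{'width': 25, 'height': 8, 'k4': 97}
{'width': 25, 'height': 8, 'depth': 149}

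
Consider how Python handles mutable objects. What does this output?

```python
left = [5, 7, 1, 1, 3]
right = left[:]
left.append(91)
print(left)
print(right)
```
[5, 7, 1, 1, 3, 91]
[5, 7, 1, 1, 3]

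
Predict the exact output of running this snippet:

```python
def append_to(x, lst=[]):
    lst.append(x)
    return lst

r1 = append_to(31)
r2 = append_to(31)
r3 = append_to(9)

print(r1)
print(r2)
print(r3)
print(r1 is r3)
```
[31, 31, 9]
[31, 31, 9]
[31, 31, 9]
True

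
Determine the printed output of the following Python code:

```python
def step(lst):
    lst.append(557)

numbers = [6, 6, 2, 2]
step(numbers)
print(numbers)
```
[6, 6, 2, 2, 557]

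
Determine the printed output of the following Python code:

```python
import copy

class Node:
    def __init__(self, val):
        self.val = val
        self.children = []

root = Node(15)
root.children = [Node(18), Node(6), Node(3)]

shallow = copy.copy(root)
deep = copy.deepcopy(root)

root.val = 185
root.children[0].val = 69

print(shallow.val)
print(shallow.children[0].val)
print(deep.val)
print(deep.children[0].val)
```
15
69
15
18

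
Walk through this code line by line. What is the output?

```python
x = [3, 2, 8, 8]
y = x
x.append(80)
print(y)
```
[3, 2, 8, 8, 80]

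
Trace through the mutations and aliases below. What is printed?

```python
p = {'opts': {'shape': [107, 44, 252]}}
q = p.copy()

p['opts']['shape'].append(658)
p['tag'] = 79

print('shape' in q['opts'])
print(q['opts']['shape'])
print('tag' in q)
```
True
[107, 44, 252, 658]
False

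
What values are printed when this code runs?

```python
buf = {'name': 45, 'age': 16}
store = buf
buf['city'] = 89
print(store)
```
{'name': 45, 'age': 16, 'city': 89}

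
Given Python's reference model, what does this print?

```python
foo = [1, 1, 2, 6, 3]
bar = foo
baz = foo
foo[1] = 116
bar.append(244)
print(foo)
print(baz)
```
[1, 116, 2, 6, 3, 244]
[1, 116, 2, 6, 3, 244]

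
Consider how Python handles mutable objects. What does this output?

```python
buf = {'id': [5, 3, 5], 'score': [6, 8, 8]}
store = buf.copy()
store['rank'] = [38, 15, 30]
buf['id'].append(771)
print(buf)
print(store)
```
{'id': [5, 3, 5, 771], 'score': [6, 8, 8]}
{'id': [5, 3, 5, 771], 'score': [6, 8, 8], 'rank': [38, 15, 30]}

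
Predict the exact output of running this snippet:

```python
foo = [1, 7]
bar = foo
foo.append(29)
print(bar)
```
[1, 7, 29]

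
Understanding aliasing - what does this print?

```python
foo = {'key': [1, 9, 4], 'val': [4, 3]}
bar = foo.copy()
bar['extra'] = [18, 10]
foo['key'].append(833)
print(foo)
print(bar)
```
{'key': [1, 9, 4, 833], 'val': [4, 3]}
{'key': [1, 9, 4, 833], 'val': [4, 3], 'extra': [18, 10]}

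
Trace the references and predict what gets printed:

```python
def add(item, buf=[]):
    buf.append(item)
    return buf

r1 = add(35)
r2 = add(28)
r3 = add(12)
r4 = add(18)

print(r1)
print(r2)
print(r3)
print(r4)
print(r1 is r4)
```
[35, 28, 12, 18]
[35, 28, 12, 18]
[35, 28, 12, 18]
[35, 28, 12, 18]
True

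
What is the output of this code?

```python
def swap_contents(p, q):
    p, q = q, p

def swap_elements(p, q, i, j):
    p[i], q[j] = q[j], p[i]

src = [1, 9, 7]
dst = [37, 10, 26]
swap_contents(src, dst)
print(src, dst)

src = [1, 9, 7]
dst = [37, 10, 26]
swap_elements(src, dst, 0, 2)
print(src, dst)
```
[1, 9, 7] [37, 10, 26]
[26, 9, 7] [37, 10, 1]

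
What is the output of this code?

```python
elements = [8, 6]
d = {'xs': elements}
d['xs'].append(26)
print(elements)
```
[8, 6, 26]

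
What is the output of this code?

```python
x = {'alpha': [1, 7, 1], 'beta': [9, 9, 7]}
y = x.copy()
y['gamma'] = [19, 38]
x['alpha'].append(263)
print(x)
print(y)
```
{'alpha': [1, 7, 1, 263], 'beta': [9, 9, 7]}
{'alpha': [1, 7, 1, 263], 'beta': [9, 9, 7], 'gamma': [19, 38]}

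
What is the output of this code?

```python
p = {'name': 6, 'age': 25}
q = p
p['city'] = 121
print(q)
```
{'name': 6, 'age': 25, 'city': 121}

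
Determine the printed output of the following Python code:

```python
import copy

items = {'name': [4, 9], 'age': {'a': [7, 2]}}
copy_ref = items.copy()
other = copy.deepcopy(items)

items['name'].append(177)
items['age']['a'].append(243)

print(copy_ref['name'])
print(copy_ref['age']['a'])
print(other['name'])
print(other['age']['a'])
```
[4, 9, 177]
[7, 2, 243]
[4, 9]
[7, 2]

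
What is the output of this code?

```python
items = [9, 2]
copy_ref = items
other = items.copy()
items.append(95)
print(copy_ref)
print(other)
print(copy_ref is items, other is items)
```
[9, 2, 95]
[9, 2]
True False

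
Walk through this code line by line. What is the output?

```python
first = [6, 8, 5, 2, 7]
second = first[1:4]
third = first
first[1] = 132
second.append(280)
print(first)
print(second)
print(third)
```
[6, 132, 5, 2, 7]
[8, 5, 2, 280]
[6, 132, 5, 2, 7]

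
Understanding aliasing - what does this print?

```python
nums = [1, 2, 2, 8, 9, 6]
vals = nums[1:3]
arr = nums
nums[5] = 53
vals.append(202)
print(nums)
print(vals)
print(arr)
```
[1, 2, 2, 8, 9, 53]
[2, 2, 202]
[1, 2, 2, 8, 9, 53]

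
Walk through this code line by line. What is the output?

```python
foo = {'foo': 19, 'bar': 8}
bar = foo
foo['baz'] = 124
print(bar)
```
{'foo': 19, 'bar': 8, 'baz': 124}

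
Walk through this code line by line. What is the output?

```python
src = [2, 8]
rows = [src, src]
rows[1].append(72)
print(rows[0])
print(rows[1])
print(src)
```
[2, 8, 72]
[2, 8, 72]
[2, 8, 72]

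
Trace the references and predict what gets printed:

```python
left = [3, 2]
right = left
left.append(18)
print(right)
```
[3, 2, 18]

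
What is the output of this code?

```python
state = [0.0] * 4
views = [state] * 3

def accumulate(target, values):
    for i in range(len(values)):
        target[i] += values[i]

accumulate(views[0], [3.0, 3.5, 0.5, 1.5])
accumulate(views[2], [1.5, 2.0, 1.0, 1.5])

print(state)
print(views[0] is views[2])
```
[4.5, 5.5, 1.5, 3.0]
True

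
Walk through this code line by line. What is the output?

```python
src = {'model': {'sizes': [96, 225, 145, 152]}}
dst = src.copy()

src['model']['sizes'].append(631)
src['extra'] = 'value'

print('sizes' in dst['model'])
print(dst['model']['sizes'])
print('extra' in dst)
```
True
[96, 225, 145, 152, 631]
False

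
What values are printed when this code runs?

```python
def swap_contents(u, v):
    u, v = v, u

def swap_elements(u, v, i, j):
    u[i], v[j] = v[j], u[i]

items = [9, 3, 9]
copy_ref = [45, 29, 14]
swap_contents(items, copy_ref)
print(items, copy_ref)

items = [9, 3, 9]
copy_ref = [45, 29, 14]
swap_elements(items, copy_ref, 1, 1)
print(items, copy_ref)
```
[9, 3, 9] [45, 29, 14]
[9, 29, 9] [45, 3, 14]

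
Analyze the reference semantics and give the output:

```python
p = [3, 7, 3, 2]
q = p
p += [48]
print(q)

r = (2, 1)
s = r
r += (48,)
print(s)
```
[3, 7, 3, 2, 48]
(2, 1)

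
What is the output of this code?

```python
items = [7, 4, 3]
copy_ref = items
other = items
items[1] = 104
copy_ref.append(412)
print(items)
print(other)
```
[7, 104, 3, 412]
[7, 104, 3, 412]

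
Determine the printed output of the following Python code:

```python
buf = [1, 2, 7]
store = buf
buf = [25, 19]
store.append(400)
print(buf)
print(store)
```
[25, 19]
[1, 2, 7, 400]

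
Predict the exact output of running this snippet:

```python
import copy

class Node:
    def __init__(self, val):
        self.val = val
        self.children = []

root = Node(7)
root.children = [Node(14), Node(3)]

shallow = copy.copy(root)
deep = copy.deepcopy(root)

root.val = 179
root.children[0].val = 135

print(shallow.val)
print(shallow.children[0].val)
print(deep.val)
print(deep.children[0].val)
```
7
135
7
14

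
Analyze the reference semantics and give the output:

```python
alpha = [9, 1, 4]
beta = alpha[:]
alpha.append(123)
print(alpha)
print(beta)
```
[9, 1, 4, 123]
[9, 1, 4]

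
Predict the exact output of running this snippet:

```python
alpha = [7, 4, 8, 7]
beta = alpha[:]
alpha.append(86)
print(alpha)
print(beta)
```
[7, 4, 8, 7, 86]
[7, 4, 8, 7]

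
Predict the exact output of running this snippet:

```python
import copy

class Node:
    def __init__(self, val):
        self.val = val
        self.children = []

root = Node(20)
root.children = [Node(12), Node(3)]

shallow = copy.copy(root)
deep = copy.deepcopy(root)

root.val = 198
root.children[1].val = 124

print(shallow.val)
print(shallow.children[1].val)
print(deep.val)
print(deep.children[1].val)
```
20
124
20
3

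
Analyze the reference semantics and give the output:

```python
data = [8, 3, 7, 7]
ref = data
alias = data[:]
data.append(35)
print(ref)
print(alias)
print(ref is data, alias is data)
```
[8, 3, 7, 7, 35]
[8, 3, 7, 7]
True False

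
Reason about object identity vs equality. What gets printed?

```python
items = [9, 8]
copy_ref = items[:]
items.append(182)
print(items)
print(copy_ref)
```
[9, 8, 182]
[9, 8]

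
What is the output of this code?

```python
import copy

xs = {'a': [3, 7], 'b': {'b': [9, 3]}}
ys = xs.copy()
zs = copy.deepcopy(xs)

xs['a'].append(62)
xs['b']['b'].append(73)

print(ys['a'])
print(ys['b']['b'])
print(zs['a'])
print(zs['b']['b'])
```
[3, 7, 62]
[9, 3, 73]
[3, 7]
[9, 3]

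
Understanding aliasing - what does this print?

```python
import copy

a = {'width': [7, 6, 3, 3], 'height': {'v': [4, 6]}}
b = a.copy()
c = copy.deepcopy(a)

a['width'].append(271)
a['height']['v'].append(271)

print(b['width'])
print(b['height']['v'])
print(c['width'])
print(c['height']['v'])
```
[7, 6, 3, 3, 271]
[4, 6, 271]
[7, 6, 3, 3]
[4, 6]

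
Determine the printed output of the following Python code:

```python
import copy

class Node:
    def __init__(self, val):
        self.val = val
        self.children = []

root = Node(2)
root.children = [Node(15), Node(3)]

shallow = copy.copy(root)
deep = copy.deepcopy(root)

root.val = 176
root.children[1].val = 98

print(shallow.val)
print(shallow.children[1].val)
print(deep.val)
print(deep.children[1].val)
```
2
98
2
3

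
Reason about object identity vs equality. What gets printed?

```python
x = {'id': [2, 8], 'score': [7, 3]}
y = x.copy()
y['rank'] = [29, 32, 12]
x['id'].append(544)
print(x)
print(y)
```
{'id': [2, 8, 544], 'score': [7, 3]}
{'id': [2, 8, 544], 'score': [7, 3], 'rank': [29, 32, 12]}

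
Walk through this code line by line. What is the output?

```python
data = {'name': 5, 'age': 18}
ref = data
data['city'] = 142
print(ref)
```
{'name': 5, 'age': 18, 'city': 142}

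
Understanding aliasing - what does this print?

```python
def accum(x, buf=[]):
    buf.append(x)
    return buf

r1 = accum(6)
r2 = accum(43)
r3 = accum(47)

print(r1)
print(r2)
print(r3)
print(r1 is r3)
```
[6, 43, 47]
[6, 43, 47]
[6, 43, 47]
True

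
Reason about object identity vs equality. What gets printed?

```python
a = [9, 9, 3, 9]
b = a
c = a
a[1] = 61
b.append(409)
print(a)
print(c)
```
[9, 61, 3, 9, 409]
[9, 61, 3, 9, 409]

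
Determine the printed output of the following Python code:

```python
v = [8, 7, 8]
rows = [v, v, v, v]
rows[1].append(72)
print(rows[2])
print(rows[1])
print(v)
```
[8, 7, 8, 72]
[8, 7, 8, 72]
[8, 7, 8, 72]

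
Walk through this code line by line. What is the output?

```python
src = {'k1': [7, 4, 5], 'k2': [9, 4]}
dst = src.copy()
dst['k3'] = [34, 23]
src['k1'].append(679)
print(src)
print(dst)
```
{'k1': [7, 4, 5, 679], 'k2': [9, 4]}
{'k1': [7, 4, 5, 679], 'k2': [9, 4], 'k3': [34, 23]}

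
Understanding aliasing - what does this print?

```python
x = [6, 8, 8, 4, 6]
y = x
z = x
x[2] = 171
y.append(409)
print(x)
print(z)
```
[6, 8, 171, 4, 6, 409]
[6, 8, 171, 4, 6, 409]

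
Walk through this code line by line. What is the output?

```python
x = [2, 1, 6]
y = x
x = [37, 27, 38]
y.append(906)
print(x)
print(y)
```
[37, 27, 38]
[2, 1, 6, 906]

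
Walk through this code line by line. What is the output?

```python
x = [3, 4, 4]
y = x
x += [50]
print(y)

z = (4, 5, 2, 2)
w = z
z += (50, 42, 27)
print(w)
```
[3, 4, 4, 50]
(4, 5, 2, 2)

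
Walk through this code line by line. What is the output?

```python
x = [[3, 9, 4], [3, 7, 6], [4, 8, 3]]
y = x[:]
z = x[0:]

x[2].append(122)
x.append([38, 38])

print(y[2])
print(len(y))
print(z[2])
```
[4, 8, 3, 122]
3
[4, 8, 3, 122]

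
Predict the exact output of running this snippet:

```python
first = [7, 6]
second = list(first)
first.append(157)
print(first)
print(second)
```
[7, 6, 157]
[7, 6]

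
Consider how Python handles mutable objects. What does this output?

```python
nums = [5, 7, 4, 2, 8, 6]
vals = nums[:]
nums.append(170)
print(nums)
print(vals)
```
[5, 7, 4, 2, 8, 6, 170]
[5, 7, 4, 2, 8, 6]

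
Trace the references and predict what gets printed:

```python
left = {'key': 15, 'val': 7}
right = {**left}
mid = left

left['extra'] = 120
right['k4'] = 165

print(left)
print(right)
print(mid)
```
{'key': 15, 'val': 7, 'extra': 120}
{'key': 15, 'val': 7, 'k4': 165}
{'key': 15, 'val': 7, 'extra': 120}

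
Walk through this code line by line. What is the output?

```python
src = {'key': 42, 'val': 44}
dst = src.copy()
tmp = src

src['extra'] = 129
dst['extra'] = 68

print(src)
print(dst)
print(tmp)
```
{'key': 42, 'val': 44, 'extra': 129}
{'key': 42, 'val': 44, 'extra': 68}
{'key': 42, 'val': 44, 'extra': 129}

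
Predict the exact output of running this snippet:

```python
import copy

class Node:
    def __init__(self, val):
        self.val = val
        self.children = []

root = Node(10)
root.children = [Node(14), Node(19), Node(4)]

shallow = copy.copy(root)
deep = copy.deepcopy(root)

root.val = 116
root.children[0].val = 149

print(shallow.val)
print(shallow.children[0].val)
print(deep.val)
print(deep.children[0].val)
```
10
149
10
14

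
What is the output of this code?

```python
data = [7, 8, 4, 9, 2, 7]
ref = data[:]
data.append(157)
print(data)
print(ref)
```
[7, 8, 4, 9, 2, 7, 157]
[7, 8, 4, 9, 2, 7]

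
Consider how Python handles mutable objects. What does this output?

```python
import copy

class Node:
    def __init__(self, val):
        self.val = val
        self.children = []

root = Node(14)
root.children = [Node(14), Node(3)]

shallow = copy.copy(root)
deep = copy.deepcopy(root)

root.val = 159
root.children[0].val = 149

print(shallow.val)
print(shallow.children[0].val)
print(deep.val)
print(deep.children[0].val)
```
14
149
14
14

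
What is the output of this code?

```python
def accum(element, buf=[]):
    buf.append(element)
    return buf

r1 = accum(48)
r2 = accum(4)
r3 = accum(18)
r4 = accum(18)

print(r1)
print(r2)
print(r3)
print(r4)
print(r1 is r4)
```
[48, 4, 18, 18]
[48, 4, 18, 18]
[48, 4, 18, 18]
[48, 4, 18, 18]
True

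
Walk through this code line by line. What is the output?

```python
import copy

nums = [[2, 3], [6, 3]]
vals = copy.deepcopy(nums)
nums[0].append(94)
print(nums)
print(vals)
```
[[2, 3, 94], [6, 3]]
[[2, 3], [6, 3]]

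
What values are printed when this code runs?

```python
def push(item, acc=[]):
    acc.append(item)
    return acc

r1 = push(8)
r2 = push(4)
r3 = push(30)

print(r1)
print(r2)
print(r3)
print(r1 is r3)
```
[8, 4, 30]
[8, 4, 30]
[8, 4, 30]
True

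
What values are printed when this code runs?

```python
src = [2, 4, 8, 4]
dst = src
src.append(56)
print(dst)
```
[2, 4, 8, 4, 56]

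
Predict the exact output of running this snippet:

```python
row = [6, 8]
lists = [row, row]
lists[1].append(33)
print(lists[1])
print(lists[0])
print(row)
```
[6, 8, 33]
[6, 8, 33]
[6, 8, 33]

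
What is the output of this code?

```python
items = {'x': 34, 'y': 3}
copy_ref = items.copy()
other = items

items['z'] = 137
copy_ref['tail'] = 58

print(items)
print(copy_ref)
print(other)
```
{'x': 34, 'y': 3, 'z': 137}
{'x': 34, 'y': 3, 'tail': 58}
{'x': 34, 'y': 3, 'z': 137}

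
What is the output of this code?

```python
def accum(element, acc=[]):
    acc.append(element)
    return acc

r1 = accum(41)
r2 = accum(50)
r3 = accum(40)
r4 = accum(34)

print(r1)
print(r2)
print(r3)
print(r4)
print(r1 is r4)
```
[41, 50, 40, 34]
[41, 50, 40, 34]
[41, 50, 40, 34]
[41, 50, 40, 34]
True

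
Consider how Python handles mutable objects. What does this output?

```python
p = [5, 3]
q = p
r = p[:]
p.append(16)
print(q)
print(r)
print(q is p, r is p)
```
[5, 3, 16]
[5, 3]
True False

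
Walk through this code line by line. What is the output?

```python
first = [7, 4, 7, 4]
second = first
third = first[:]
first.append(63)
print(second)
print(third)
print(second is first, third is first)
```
[7, 4, 7, 4, 63]
[7, 4, 7, 4]
True False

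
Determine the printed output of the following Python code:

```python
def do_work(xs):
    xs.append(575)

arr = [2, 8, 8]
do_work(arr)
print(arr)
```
[2, 8, 8, 575]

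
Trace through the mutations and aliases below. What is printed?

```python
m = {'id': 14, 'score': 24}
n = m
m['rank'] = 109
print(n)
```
{'id': 14, 'score': 24, 'rank': 109}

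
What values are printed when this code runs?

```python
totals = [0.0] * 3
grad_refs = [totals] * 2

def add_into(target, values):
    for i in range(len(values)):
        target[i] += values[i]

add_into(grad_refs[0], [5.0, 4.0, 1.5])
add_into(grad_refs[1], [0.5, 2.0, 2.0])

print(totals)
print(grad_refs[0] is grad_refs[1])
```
[5.5, 6.0, 3.5]
True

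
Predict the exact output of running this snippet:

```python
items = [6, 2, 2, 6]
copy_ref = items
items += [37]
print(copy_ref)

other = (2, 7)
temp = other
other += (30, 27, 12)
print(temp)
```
[6, 2, 2, 6, 37]
(2, 7)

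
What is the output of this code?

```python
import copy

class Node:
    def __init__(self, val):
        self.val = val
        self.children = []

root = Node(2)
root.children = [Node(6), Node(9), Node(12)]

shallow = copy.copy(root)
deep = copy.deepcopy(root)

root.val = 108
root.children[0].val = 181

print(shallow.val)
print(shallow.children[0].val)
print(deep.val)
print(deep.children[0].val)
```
2
181
2
6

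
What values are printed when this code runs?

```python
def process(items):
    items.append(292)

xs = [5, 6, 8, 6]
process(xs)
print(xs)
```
[5, 6, 8, 6, 292]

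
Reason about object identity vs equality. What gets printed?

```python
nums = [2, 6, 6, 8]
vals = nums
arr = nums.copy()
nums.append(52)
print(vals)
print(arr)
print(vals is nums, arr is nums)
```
[2, 6, 6, 8, 52]
[2, 6, 6, 8]
True False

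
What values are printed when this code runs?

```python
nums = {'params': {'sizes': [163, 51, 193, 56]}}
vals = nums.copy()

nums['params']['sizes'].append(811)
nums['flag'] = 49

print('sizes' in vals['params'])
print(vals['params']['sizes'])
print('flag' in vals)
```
True
[163, 51, 193, 56, 811]
False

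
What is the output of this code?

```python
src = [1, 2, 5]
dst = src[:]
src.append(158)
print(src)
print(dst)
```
[1, 2, 5, 158]
[1, 2, 5]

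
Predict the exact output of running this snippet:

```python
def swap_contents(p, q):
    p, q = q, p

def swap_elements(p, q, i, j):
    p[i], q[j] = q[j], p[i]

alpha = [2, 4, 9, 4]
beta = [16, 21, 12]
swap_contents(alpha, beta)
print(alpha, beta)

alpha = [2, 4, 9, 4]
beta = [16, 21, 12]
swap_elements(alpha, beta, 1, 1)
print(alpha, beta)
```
[2, 4, 9, 4] [16, 21, 12]
[2, 21, 9, 4] [16, 4, 12]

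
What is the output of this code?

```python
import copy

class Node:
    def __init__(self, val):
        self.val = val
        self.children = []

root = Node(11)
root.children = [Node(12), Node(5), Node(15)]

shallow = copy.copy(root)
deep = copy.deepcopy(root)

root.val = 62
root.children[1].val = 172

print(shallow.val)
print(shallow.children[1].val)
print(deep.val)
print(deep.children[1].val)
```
11
172
11
5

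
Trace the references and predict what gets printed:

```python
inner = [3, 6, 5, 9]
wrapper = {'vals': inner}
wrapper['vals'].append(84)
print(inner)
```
[3, 6, 5, 9, 84]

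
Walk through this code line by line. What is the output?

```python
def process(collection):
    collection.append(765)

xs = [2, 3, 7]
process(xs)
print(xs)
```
[2, 3, 7, 765]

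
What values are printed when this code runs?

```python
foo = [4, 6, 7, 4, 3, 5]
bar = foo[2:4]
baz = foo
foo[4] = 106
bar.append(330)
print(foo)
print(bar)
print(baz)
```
[4, 6, 7, 4, 106, 5]
[7, 4, 330]
[4, 6, 7, 4, 106, 5]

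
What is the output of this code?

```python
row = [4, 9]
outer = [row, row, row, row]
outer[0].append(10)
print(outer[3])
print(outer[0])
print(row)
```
[4, 9, 10]
[4, 9, 10]
[4, 9, 10]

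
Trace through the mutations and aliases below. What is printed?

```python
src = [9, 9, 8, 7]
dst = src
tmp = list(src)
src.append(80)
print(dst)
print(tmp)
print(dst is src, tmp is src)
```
[9, 9, 8, 7, 80]
[9, 9, 8, 7]
True False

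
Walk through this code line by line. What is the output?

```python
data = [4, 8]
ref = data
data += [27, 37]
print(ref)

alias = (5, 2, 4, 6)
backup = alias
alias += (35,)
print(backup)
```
[4, 8, 27, 37]
(5, 2, 4, 6)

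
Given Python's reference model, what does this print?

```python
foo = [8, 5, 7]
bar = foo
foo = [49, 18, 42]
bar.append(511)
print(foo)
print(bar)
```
[49, 18, 42]
[8, 5, 7, 511]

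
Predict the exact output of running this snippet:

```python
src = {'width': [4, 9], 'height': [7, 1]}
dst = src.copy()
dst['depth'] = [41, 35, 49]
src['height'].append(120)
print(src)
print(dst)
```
{'width': [4, 9], 'height': [7, 1, 120]}
{'width': [4, 9], 'height': [7, 1, 120], 'depth': [41, 35, 49]}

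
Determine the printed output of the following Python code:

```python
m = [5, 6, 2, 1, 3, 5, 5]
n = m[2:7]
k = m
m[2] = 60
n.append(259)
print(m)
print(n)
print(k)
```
[5, 6, 60, 1, 3, 5, 5]
[2, 1, 3, 5, 5, 259]
[5, 6, 60, 1, 3, 5, 5]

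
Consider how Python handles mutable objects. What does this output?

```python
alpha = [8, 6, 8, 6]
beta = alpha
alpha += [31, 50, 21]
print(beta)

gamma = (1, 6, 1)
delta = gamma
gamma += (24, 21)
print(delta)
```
[8, 6, 8, 6, 31, 50, 21]
(1, 6, 1)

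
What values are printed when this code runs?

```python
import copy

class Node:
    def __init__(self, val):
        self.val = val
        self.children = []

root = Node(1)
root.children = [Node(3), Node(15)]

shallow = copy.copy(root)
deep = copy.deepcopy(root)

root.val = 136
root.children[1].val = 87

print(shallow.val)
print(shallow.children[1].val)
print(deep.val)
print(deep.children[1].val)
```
1
87
1
15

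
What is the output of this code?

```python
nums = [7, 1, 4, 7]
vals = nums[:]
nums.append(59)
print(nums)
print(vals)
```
[7, 1, 4, 7, 59]
[7, 1, 4, 7]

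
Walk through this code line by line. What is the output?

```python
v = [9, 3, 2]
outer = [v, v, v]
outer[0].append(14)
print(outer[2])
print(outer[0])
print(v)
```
[9, 3, 2, 14]
[9, 3, 2, 14]
[9, 3, 2, 14]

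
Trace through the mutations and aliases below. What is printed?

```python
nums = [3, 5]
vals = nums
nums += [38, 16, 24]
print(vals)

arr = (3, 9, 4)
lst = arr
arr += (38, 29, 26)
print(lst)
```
[3, 5, 38, 16, 24]
(3, 9, 4)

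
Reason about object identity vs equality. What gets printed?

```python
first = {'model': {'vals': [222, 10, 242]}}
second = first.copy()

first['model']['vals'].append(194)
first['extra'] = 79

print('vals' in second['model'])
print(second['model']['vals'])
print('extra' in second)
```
True
[222, 10, 242, 194]
False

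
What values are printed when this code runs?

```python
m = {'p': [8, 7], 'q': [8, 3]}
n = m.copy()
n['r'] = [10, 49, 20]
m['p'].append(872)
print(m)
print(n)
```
{'p': [8, 7, 872], 'q': [8, 3]}
{'p': [8, 7, 872], 'q': [8, 3], 'r': [10, 49, 20]}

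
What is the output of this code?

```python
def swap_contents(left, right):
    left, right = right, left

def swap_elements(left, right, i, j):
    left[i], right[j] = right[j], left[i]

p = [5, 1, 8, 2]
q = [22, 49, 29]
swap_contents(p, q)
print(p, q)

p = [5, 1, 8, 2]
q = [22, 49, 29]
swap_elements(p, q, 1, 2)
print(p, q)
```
[5, 1, 8, 2] [22, 49, 29]
[5, 29, 8, 2] [22, 49, 1]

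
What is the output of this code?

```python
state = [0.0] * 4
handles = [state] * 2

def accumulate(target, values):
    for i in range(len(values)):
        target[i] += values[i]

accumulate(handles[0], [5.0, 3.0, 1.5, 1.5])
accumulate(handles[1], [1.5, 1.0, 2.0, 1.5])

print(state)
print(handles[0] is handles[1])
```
[6.5, 4.0, 3.5, 3.0]
True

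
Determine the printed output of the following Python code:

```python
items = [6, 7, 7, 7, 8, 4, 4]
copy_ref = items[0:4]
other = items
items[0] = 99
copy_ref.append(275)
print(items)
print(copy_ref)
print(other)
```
[99, 7, 7, 7, 8, 4, 4]
[6, 7, 7, 7, 275]
[99, 7, 7, 7, 8, 4, 4]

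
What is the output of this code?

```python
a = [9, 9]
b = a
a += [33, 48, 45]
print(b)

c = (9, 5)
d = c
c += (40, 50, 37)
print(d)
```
[9, 9, 33, 48, 45]
(9, 5)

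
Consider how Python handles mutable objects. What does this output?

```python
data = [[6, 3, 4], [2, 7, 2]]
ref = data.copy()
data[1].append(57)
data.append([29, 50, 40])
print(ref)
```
[[6, 3, 4], [2, 7, 2, 57]]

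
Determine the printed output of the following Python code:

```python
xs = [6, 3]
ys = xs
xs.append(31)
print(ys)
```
[6, 3, 31]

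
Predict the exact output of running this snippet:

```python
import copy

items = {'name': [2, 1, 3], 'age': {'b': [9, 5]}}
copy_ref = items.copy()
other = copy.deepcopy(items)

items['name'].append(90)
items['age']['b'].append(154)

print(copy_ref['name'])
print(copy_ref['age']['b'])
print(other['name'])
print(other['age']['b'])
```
[2, 1, 3, 90]
[9, 5, 154]
[2, 1, 3]
[9, 5]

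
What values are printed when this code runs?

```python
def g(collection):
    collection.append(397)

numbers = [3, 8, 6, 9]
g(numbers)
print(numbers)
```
[3, 8, 6, 9, 397]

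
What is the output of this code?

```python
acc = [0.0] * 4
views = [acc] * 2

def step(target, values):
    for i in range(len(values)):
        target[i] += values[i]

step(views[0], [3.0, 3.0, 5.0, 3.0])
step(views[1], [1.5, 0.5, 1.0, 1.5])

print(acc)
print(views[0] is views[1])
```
[4.5, 3.5, 6.0, 4.5]
True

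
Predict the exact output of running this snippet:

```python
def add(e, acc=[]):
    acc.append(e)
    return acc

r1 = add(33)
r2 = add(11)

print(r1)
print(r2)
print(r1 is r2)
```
[33, 11]
[33, 11]
True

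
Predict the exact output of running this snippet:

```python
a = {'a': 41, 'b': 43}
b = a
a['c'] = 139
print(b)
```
{'a': 41, 'b': 43, 'c': 139}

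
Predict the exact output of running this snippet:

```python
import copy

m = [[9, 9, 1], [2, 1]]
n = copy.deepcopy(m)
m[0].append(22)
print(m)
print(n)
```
[[9, 9, 1, 22], [2, 1]]
[[9, 9, 1], [2, 1]]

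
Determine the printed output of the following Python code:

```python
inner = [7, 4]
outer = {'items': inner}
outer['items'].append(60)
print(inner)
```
[7, 4, 60]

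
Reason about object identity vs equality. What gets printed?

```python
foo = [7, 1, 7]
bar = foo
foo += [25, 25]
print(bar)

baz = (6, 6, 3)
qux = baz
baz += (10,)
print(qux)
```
[7, 1, 7, 25, 25]
(6, 6, 3)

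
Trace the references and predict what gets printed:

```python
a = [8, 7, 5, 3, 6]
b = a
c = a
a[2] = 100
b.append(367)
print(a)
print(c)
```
[8, 7, 100, 3, 6, 367]
[8, 7, 100, 3, 6, 367]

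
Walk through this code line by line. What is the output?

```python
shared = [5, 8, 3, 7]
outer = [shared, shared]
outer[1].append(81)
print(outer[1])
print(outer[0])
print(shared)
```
[5, 8, 3, 7, 81]
[5, 8, 3, 7, 81]
[5, 8, 3, 7, 81]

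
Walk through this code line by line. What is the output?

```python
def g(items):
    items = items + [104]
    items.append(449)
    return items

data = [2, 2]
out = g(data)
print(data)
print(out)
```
[2, 2]
[2, 2, 104, 449]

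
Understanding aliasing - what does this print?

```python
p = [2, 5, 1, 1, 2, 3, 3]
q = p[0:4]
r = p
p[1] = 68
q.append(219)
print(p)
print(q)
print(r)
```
[2, 68, 1, 1, 2, 3, 3]
[2, 5, 1, 1, 219]
[2, 68, 1, 1, 2, 3, 3]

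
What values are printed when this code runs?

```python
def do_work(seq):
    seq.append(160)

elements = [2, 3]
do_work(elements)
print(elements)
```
[2, 3, 160]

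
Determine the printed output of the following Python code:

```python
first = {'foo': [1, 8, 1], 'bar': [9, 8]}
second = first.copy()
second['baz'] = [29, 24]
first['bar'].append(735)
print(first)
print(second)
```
{'foo': [1, 8, 1], 'bar': [9, 8, 735]}
{'foo': [1, 8, 1], 'bar': [9, 8, 735], 'baz': [29, 24]}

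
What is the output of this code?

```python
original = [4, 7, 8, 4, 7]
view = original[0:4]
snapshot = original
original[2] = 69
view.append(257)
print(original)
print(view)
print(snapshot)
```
[4, 7, 69, 4, 7]
[4, 7, 8, 4, 257]
[4, 7, 69, 4, 7]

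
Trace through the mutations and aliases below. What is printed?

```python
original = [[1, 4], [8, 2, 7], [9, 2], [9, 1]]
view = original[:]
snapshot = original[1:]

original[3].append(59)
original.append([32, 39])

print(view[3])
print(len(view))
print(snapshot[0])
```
[9, 1, 59]
4
[8, 2, 7]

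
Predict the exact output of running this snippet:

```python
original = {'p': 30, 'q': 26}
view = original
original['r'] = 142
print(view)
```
{'p': 30, 'q': 26, 'r': 142}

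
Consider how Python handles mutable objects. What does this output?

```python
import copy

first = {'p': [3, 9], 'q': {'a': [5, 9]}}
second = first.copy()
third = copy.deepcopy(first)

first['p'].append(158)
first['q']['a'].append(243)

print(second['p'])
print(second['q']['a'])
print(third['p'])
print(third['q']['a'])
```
[3, 9, 158]
[5, 9, 243]
[3, 9]
[5, 9]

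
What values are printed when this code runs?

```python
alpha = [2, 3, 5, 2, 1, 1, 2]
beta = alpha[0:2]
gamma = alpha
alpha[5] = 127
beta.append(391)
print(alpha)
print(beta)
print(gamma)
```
[2, 3, 5, 2, 1, 127, 2]
[2, 3, 391]
[2, 3, 5, 2, 1, 127, 2]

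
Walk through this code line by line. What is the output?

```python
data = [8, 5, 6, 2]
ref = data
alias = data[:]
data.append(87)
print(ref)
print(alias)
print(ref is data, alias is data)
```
[8, 5, 6, 2, 87]
[8, 5, 6, 2]
True False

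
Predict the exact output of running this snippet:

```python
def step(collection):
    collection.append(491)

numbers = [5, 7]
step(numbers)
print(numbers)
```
[5, 7, 491]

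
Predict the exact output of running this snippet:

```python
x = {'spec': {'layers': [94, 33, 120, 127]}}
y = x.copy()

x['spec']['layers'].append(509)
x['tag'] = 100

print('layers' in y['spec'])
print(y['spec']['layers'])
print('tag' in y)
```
True
[94, 33, 120, 127, 509]
False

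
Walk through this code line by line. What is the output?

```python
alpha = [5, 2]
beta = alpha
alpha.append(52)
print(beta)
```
[5, 2, 52]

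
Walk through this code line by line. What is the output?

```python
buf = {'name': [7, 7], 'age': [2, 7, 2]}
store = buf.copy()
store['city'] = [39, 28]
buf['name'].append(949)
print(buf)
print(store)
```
{'name': [7, 7, 949], 'age': [2, 7, 2]}
{'name': [7, 7, 949], 'age': [2, 7, 2], 'city': [39, 28]}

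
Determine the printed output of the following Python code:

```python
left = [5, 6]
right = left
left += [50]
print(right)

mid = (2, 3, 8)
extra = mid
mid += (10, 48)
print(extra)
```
[5, 6, 50]
(2, 3, 8)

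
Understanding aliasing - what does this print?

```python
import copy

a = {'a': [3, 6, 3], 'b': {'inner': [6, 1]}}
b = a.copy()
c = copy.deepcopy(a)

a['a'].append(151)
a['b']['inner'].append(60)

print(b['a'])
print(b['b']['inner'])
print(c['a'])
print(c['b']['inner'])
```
[3, 6, 3, 151]
[6, 1, 60]
[3, 6, 3]
[6, 1]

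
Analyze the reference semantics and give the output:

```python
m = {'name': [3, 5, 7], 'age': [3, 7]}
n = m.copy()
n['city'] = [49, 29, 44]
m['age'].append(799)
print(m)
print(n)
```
{'name': [3, 5, 7], 'age': [3, 7, 799]}
{'name': [3, 5, 7], 'age': [3, 7, 799], 'city': [49, 29, 44]}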